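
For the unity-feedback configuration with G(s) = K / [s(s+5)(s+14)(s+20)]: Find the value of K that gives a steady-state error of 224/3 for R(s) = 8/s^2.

150

One free integrator in G(s): this is a type 1 system.
K_v = lim_{s→0} s·G(s) = K / (5·14·20) = (1/1400)·K.
e_ss = 8/K_v = 224/3 ⇒ K_v = 3/28 ⇒ K = (3/28)/(1/1400) = 150.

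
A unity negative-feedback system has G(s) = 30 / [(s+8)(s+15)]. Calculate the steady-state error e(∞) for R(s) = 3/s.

The open loop has no poles at the origin → type 0 system.
K_p = lim_{s→0} G(s) = 30 / (8·15) = 0.25.
e_ss = 3/(1 + K_p) = 3/1.25 = 2.4.

2.4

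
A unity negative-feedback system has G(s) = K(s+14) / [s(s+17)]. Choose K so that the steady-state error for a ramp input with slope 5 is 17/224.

One free integrator in G(s): this is a type 1 system.
K_v = lim_{s→0} s·G(s) = K·14 / (17) = (14/17)·K.
e_ss = 5/K_v = 17/224 ⇒ K_v = 1120/17 ⇒ K = (1120/17)/(14/17) = 80.

80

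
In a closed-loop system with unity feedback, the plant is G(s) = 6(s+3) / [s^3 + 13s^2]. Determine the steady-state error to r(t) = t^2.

Lowest-order denominator term is 13s^2, so the open loop has 2 poles at the origin → type 2 system.
K_a = lim_{s→0} s^2·G(s) = 6·3 / 13 = 18/13.
r(t) = t^2 gives R(s) = 2/s^3.
e_ss = 2/K_a = 2/(18/13) = 13/9.

13/9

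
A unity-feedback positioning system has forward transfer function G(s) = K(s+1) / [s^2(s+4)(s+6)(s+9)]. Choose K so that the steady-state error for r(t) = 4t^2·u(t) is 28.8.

60

G(s) has two factors of s in the denominator, so the system is type 2.
K_a = lim_{s→0} s^2·G(s) = K·1 / (4·6·9) = (1/216)·K.
e_ss = 8/K_a = 28.8 ⇒ K_a = 5/18 ⇒ K = (5/18)/(1/216) = 60.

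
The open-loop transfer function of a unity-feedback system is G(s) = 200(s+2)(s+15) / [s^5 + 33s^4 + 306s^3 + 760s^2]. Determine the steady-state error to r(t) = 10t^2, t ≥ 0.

Factoring s^2 from the denominator leaves a polynomial with constant term 760, so the system is type 2.
K_a = lim_{s→0} s^2·G(s) = 200·2·15 / 760 = 150/19.
r(t) = 10t^2 gives R(s) = 20/s^3.
e_ss = 20/K_a = 20/(150/19) = 38/15.

38/15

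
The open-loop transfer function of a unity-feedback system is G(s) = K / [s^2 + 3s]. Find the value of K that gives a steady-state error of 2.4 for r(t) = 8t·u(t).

The denominator has no term below 3s — 1 pole at s=0, type 1.
K_v = lim_{s→0} s·G(s) = K / 3 = (1/3)·K.
e_ss = 8/K_v = 2.4 ⇒ K_v = 10/3 ⇒ K = (10/3)/(1/3) = 10.

10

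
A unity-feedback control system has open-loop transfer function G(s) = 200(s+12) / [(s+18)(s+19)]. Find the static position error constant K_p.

The open loop has no poles at the origin → type 0 system.
K_p = lim_{s→0} G(s) = 200·12 / (18·19) = 400/57.

400/57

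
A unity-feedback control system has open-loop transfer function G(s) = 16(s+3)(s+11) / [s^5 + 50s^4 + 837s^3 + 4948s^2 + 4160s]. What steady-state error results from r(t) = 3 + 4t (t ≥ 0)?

The denominator has no term below 4160s — 1 pole at s=0, type 1. By superposition:
  • 3: tracked with zero error.
  • 4t: e_ss = 4/K_v with K_v=33/260 → 1040/33.
Total e_ss = 1040/33.

1040/33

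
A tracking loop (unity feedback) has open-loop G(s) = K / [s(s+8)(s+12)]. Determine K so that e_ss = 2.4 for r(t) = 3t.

120

System type = 1 (one pole at s=0).
K_v = lim_{s→0} s·G(s) = K / (8·12) = (1/96)·K.
e_ss = 3/K_v = 2.4 ⇒ K_v = 1.25 ⇒ K = 1.25/(1/96) = 120.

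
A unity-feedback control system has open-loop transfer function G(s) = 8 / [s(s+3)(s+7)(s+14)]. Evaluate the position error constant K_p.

infinity

K_p = lim_{s→0} G(s); with 1 pole at the origin the limit diverges, so K_p = ∞.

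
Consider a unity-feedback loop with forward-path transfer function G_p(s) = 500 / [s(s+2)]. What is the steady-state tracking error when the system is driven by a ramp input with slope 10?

0.04

System type = 1 (one pole at s=0).
K_v = lim_{s→0} s·G_p(s) = 500 / (2) = 250.
e_ss = 10/K_v = 10/250 = 0.04.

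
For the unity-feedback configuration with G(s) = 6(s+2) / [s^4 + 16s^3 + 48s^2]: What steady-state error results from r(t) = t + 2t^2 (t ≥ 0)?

16

Factoring s^2 from the denominator leaves a polynomial with constant term 48, so the system is type 2. By superposition:
  • t: tracked with zero error.
  • 2t^2: e_ss = 4/K_a with K_a=0.25 → 16.
Total e_ss = 16.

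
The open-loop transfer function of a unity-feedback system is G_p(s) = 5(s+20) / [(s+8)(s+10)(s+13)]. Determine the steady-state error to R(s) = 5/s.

260/57

The open loop has no poles at the origin → type 0 system.
K_p = lim_{s→0} G_p(s) = 5·20 / (8·10·13) = 5/52.
e_ss = 5/(1 + K_p) = 5/(57/52) = 260/57.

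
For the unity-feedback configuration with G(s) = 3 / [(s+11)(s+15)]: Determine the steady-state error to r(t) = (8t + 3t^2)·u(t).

No free integrators in G(s): this is a type 0 system. Treating each term separately:
  • 8t: a type-0 system cannot track it, e_ss → ∞.
  • 3t^2: a type-0 system cannot track it, e_ss → ∞.
The unbounded component dominates.

infinity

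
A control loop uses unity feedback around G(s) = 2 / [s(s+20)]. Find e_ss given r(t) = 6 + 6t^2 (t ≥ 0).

System type = 1 (one pole at s=0). Treating each term separately:
  • 6: tracked with zero error.
  • 6t^2: a type-1 system cannot track it, e_ss → ∞.
The unbounded component dominates.

infinity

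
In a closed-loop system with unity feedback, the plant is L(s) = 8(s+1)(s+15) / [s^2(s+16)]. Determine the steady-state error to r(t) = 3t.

0

Two free integrators in L(s): this is a type 2 system.
A type-2 system has K_v = ∞, so it tracks a ramp input with zero steady-state error.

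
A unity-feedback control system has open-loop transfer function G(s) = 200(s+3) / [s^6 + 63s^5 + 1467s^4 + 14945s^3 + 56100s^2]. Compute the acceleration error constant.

2/187

Lowest-order denominator term is 56100s^2, so the open loop has 2 poles at the origin → type 2 system.
K_a = lim_{s→0} s^2·G(s) = 200·3 / 56100 = 2/187.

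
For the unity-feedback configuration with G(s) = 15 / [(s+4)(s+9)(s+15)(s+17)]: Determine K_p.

1/612

System type = 0 (no poles at s=0).
K_p = lim_{s→0} G(s) = 15 / (4·9·15·17) = 1/612.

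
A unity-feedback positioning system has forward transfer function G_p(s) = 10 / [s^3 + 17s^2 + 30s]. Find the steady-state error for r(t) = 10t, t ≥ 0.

Lowest-order denominator term is 30s, so the open loop has 1 pole at the origin → type 1 system.
K_v = lim_{s→0} s·G_p(s) = 10 / 30 = 1/3.
e_ss = 10/K_v = 10/(1/3) = 30.

30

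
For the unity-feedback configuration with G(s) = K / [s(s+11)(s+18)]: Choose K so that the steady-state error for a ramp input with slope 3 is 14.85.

System type = 1 (one pole at s=0).
K_v = lim_{s→0} s·G(s) = K / (11·18) = (1/198)·K.
e_ss = 3/K_v = 14.85 ⇒ K_v = 20/99 ⇒ K = (20/99)/(1/198) = 40.

40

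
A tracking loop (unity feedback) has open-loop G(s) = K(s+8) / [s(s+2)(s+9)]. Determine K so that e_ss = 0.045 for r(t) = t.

The open loop has one pole at the origin → type 1 system.
K_v = lim_{s→0} s·G(s) = K·8 / (2·9) = (4/9)·K.
e_ss = 1/K_v = 0.045 ⇒ K_v = 200/9 ⇒ K = (200/9)/(4/9) = 50.

50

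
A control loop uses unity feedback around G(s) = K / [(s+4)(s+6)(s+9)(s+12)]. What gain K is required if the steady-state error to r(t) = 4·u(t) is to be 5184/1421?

250

G(s) has no factors of s in the denominator, so the system is type 0.
K_p = lim_{s→0} G(s) = K / (4·6·9·12) = (1/2592)·K.
e_ss = 4/(1 + K_p) = 5184/1421 ⇒ 1 + (1/2592)·K = 1421/1296 ⇒ K = 250.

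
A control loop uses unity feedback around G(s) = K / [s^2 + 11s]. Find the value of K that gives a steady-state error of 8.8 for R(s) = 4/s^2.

Lowest-order denominator term is 11s, so the open loop has 1 pole at the origin → type 1 system.
K_v = lim_{s→0} s·G(s) = K / 11 = (1/11)·K.
e_ss = 4/K_v = 8.8 ⇒ K_v = 5/11 ⇒ K = (5/11)/(1/11) = 5.

5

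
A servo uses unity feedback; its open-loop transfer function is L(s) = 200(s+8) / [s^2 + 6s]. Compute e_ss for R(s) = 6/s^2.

0.0225

Factoring s from the denominator leaves a polynomial with constant term 6, so the system is type 1.
K_v = lim_{s→0} s·L(s) = 200·8 / 6 = 800/3.
e_ss = 6/K_v = 6/(800/3) = 0.0225.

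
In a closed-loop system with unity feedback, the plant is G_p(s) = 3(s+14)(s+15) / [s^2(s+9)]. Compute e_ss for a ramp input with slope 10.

The open loop has two poles at the origin → type 2 system.
K_v = ∞ for a type-2 system; e_ss to a ramp is zero.

0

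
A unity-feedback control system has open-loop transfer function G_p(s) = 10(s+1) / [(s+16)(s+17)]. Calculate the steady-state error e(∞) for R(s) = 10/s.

System type = 0 (no poles at s=0).
K_p = lim_{s→0} G_p(s) = 10·1 / (16·17) = 5/136.
e_ss = 10/(1 + K_p) = 10/(141/136) = 1360/141.

1360/141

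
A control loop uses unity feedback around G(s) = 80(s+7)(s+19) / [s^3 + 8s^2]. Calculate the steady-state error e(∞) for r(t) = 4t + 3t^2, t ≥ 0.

Lowest-order denominator term is 8s^2, so the open loop has 2 poles at the origin → type 2 system. Taking each input component in turn:
  • 4t: tracked with zero error.
  • 3t^2: e_ss = 6/K_a with K_a=1330 → 3/665.
Total e_ss = 3/665.

3/665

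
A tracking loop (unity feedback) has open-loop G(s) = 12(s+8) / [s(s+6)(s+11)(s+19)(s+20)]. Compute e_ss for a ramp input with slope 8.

2090

One free integrator in G(s): this is a type 1 system.
K_v = lim_{s→0} s·G(s) = 12·8 / (6·11·19·20) = 4/1045.
e_ss = 8/K_v = 8/(4/1045) = 2090.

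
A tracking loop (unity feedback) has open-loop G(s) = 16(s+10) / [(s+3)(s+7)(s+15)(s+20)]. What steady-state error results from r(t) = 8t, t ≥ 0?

infinity

No free integrators in G(s): this is a type 0 system.
For a type-0 system K_v = 0, so e_ss to a ramp input is unbounded.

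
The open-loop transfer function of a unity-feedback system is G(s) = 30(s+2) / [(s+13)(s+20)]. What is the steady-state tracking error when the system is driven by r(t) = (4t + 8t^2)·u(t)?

infinity

No free integrators in G(s): this is a type 0 system. Taking each input component in turn:
  • 4t: a type-0 system cannot track it, e_ss → ∞.
  • 8t^2: a type-0 system cannot track it, e_ss → ∞.
The unbounded component dominates.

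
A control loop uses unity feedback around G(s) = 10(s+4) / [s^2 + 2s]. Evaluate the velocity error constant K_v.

The denominator has no term below 2s — 1 pole at s=0, type 1.
K_v = lim_{s→0} s·G(s) = 10·4 / 2 = 20.

20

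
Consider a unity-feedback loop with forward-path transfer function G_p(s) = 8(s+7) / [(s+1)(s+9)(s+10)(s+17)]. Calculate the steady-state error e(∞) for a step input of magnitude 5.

3825/793

G_p(s) has no factors of s in the denominator, so the system is type 0.
K_p = lim_{s→0} G_p(s) = 8·7 / (1·9·10·17) = 28/765.
e_ss = 5/(1 + K_p) = 5/(793/765) = 3825/793.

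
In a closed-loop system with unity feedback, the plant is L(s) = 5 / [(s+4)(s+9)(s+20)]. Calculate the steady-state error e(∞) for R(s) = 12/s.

L(s) has no factors of s in the denominator, so the system is type 0.
K_p = lim_{s→0} L(s) = 5 / (4·9·20) = 1/144.
e_ss = 12/(1 + K_p) = 12/(145/144) = 1728/145.

1728/145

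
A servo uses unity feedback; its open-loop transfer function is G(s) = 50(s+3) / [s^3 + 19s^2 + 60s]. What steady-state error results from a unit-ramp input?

The denominator has no term below 60s — 1 pole at s=0, type 1.
K_v = lim_{s→0} s·G(s) = 50·3 / 60 = 2.5.
e_ss = 1/K_v = 1/2.5 = 0.4.

0.4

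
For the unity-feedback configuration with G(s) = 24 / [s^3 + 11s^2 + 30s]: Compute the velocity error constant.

0.8

Lowest-order denominator term is 30s, so the open loop has 1 pole at the origin → type 1 system.
K_v = lim_{s→0} s·G(s) = 24 / 30 = 0.8.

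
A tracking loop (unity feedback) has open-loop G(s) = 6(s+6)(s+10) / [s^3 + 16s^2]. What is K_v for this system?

infinity

K_v = lim_{s→0} s·G(s); with 2 poles at the origin the limit diverges, so K_v = ∞.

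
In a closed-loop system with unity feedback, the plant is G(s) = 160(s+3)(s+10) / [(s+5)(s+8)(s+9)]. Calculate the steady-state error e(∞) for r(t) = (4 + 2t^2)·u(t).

infinity

System type = 0 (no poles at s=0). By superposition:
  • 4: e_ss = 4/(1+K_p) with K_p=40/3 → 12/43.
  • 2t^2: a type-0 system cannot track it, e_ss → ∞.
The unbounded component dominates.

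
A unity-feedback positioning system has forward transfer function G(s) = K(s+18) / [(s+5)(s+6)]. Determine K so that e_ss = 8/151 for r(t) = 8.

250

The open loop has no poles at the origin → type 0 system.
K_p = lim_{s→0} G(s) = K·18 / (5·6) = 0.6·K.
e_ss = 8/(1 + K_p) = 8/151 ⇒ 1 + 0.6·K = 151 ⇒ K = 250.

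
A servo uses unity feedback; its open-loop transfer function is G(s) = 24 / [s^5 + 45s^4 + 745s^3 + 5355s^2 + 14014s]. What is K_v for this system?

12/7007

The denominator has no term below 14014s — 1 pole at s=0, type 1.
K_v = lim_{s→0} s·G(s) = 24 / 14014 = 12/7007.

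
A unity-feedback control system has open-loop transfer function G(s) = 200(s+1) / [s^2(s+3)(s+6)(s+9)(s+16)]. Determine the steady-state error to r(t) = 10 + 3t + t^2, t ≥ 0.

System type = 2 (two poles at s=0). Taking each input component in turn:
  • 10: tracked with zero error.
  • 3t: tracked with zero error.
  • t^2: e_ss = 2/K_a with K_a=25/324 → 25.92.
Total e_ss = 25.92.

25.92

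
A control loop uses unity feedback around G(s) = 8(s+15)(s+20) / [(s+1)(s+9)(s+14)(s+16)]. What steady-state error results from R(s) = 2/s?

System type = 0 (no poles at s=0).
K_p = lim_{s→0} G(s) = 8·15·20 / (1·9·14·16) = 25/21.
e_ss = 2/(1 + K_p) = 2/(46/21) = 21/23.

21/23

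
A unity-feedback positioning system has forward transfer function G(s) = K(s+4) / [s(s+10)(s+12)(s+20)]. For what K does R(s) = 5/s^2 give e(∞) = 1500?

One free integrator in G(s): this is a type 1 system.
K_v = lim_{s→0} s·G(s) = K·4 / (10·12·20) = (1/600)·K.
e_ss = 5/K_v = 1500 ⇒ K_v = 1/300 ⇒ K = (1/300)/(1/600) = 2.

2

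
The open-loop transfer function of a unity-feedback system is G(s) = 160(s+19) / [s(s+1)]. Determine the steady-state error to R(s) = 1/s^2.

G(s) has one factor of s in the denominator, so the system is type 1.
K_v = lim_{s→0} s·G(s) = 160·19 / (1) = 3040.
e_ss = 1/K_v = 1/3040.

1/3040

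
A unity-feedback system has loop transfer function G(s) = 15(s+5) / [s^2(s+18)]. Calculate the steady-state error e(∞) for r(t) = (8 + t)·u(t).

0

Two free integrators in G(s): this is a type 2 system. Taking each input component in turn:
  • 8: tracked with zero error.
  • t: tracked with zero error.
Total e_ss = 0.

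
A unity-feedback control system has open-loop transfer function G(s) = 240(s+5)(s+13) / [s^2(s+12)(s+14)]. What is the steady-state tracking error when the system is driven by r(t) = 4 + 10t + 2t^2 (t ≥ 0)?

14/325

Two free integrators in G(s): this is a type 2 system. By superposition:
  • 4: tracked with zero error.
  • 10t: tracked with zero error.
  • 2t^2: e_ss = 4/K_a with K_a=650/7 → 14/325.
Total e_ss = 14/325.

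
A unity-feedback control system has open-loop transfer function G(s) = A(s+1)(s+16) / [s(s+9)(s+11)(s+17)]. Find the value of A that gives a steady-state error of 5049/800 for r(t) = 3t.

One free integrator in G(s): this is a type 1 system.
K_v = lim_{s→0} s·G(s) = A·1·16 / (9·11·17) = (16/1683)·A.
e_ss = 3/K_v = 5049/800 ⇒ K_v = 800/1683 ⇒ A = (800/1683)/(16/1683) = 50.

50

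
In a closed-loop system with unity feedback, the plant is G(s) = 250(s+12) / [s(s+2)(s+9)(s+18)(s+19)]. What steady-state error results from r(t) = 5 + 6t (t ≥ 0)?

12.312

The open loop has one pole at the origin → type 1 system. Treating each term separately:
  • 5: tracked with zero error.
  • 6t: e_ss = 6/K_v with K_v=250/513 → 12.312.
Total e_ss = 12.312.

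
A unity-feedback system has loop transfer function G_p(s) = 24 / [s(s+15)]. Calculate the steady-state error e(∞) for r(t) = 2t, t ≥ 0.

System type = 1 (one pole at s=0).
K_v = lim_{s→0} s·G_p(s) = 24 / (15) = 1.6.
e_ss = 2/K_v = 2/1.6 = 1.25.

1.25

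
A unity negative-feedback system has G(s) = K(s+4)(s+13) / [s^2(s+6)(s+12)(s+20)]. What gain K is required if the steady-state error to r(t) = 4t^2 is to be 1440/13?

2

System type = 2 (two poles at s=0).
K_a = lim_{s→0} s^2·G(s) = K·4·13 / (6·12·20) = (13/360)·K.
e_ss = 8/K_a = 1440/13 ⇒ K_a = 13/180 ⇒ K = (13/180)/(13/360) = 2.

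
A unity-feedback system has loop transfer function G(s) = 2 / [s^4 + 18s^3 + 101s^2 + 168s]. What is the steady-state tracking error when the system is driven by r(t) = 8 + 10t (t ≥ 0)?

Factoring s from the denominator leaves a polynomial with constant term 168, so the system is type 1. By superposition:
  • 8: tracked with zero error.
  • 10t: e_ss = 10/K_v with K_v=1/84 → 840.
Total e_ss = 840.

840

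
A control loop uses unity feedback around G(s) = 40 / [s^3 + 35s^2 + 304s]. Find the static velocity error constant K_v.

Lowest-order denominator term is 304s, so the open loop has 1 pole at the origin → type 1 system.
K_v = lim_{s→0} s·G(s) = 40 / 304 = 5/38.

5/38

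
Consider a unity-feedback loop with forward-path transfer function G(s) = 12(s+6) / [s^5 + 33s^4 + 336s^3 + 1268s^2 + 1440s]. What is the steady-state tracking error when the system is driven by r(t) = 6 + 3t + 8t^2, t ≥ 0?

Lowest-order denominator term is 1440s, so the open loop has 1 pole at the origin → type 1 system. By superposition:
  • 6: tracked with zero error.
  • 3t: e_ss = 3/K_v with K_v=0.05 → 60.
  • 8t^2: a type-1 system cannot track it, e_ss → ∞.
The unbounded component dominates.

infinity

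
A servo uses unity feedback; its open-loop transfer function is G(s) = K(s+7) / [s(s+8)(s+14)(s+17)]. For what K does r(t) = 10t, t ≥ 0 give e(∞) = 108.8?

25

System type = 1 (one pole at s=0).
K_v = lim_{s→0} s·G(s) = K·7 / (8·14·17) = (1/272)·K.
e_ss = 10/K_v = 108.8 ⇒ K_v = 25/272 ⇒ K = (25/272)/(1/272) = 25.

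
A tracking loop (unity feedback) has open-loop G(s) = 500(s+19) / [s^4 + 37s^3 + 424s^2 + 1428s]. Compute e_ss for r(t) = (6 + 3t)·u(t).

Lowest-order denominator term is 1428s, so the open loop has 1 pole at the origin → type 1 system. Taking each input component in turn:
  • 6: tracked with zero error.
  • 3t: e_ss = 3/K_v with K_v=2375/357 → 1071/2375.
Total e_ss = 1071/2375.

1071/2375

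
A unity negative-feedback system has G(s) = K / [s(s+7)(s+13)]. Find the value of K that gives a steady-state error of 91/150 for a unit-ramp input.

One free integrator in G(s): this is a type 1 system.
K_v = lim_{s→0} s·G(s) = K / (7·13) = (1/91)·K.
e_ss = 1/K_v = 91/150 ⇒ K_v = 150/91 ⇒ K = (150/91)/(1/91) = 150.

150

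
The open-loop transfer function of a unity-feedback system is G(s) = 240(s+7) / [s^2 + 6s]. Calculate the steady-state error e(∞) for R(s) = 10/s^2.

1/28

The denominator has no term below 6s — 1 pole at s=0, type 1.
K_v = lim_{s→0} s·G(s) = 240·7 / 6 = 280.
e_ss = 10/K_v = 10/280 = 1/28.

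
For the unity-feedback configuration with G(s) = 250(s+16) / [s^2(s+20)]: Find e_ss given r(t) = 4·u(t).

System type = 2 (two poles at s=0).
A type-2 system has K_p = ∞, so it tracks a step input with zero steady-state error.

0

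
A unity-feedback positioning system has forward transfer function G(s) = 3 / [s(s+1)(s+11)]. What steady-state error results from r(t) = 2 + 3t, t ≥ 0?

11

One free integrator in G(s): this is a type 1 system. Taking each input component in turn:
  • 2: tracked with zero error.
  • 3t: e_ss = 3/K_v with K_v=3/11 → 11.
Total e_ss = 11.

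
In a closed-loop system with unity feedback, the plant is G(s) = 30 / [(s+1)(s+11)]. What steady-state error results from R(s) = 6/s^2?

infinity

No free integrators in G(s): this is a type 0 system.
K_v = lim_{s→0} s·G(s) = 0; the steady-state error to this ramp input grows without bound.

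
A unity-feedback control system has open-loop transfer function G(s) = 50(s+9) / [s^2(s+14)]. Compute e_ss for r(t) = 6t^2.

System type = 2 (two poles at s=0).
K_a = lim_{s→0} s^2·G(s) = 50·9 / (14) = 225/7.
r(t) = 6t^2 gives R(s) = 12/s^3.
e_ss = 12/K_a = 12/(225/7) = 28/75.

28/75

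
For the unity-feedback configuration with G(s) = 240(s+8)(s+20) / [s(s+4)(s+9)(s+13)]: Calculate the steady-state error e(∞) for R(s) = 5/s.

0

System type = 1 (one pole at s=0).
A type-1 system has K_p = ∞, so it tracks a step input with zero steady-state error.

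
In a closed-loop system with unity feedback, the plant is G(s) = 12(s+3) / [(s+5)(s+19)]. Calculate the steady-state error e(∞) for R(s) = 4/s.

380/131

The open loop has no poles at the origin → type 0 system.
K_p = lim_{s→0} G(s) = 12·3 / (5·19) = 36/95.
e_ss = 4/(1 + K_p) = 4/(131/95) = 380/131.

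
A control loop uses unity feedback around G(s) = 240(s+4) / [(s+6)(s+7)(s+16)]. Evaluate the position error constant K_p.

10/7

The open loop has no poles at the origin → type 0 system.
K_p = lim_{s→0} G(s) = 240·4 / (6·7·16) = 10/7.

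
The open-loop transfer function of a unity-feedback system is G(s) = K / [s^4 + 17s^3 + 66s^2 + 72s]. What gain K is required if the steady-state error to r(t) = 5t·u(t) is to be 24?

15

The denominator has no term below 72s — 1 pole at s=0, type 1.
K_v = lim_{s→0} s·G(s) = K / 72 = (1/72)·K.
e_ss = 5/K_v = 24 ⇒ K_v = 5/24 ⇒ K = (5/24)/(1/72) = 15.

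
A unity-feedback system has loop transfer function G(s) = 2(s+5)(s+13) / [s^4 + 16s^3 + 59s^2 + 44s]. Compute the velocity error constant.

Factoring s from the denominator leaves a polynomial with constant term 44, so the system is type 1.
K_v = lim_{s→0} s·G(s) = 2·5·13 / 44 = 65/22.

65/22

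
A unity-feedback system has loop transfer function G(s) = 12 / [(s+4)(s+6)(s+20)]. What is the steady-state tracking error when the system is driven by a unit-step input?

40/41

No free integrators in G(s): this is a type 0 system.
K_p = lim_{s→0} G(s) = 12 / (4·6·20) = 0.025.
e_ss = 1/(1 + K_p) = 1/1.025 = 40/41.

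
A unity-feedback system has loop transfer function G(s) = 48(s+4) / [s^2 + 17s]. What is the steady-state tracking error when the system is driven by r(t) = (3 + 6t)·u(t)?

17/32

The denominator has no term below 17s — 1 pole at s=0, type 1. Taking each input component in turn:
  • 3: tracked with zero error.
  • 6t: e_ss = 6/K_v with K_v=192/17 → 17/32.
Total e_ss = 17/32.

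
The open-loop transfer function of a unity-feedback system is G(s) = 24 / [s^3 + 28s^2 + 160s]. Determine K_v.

Lowest-order denominator term is 160s, so the open loop has 1 pole at the origin → type 1 system.
K_v = lim_{s→0} s·G(s) = 24 / 160 = 0.15.

0.15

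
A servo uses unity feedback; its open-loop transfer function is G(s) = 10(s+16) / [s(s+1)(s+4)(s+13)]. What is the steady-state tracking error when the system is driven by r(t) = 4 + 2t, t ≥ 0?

One free integrator in G(s): this is a type 1 system. Treating each term separately:
  • 4: tracked with zero error.
  • 2t: e_ss = 2/K_v with K_v=40/13 → 0.65.
Total e_ss = 0.65.

0.65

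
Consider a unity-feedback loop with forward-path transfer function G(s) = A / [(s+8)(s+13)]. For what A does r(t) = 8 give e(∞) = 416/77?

50

System type = 0 (no poles at s=0).
K_p = lim_{s→0} G(s) = A / (8·13) = (1/104)·A.
e_ss = 8/(1 + K_p) = 416/77 ⇒ 1 + (1/104)·A = 77/52 ⇒ A = 50.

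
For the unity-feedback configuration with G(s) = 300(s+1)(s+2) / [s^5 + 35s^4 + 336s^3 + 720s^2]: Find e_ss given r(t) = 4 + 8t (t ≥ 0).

0

Factoring s^2 from the denominator leaves a polynomial with constant term 720, so the system is type 2. By superposition:
  • 4: tracked with zero error.
  • 8t: tracked with zero error.
Total e_ss = 0.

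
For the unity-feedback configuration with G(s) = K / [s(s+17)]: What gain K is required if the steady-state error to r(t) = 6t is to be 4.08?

25

One free integrator in G(s): this is a type 1 system.
K_v = lim_{s→0} s·G(s) = K / (17) = (1/17)·K.
e_ss = 6/K_v = 4.08 ⇒ K_v = 25/17 ⇒ K = (25/17)/(1/17) = 25.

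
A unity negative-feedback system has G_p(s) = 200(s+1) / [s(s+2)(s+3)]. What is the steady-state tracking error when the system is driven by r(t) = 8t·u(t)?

0.24

The open loop has one pole at the origin → type 1 system.
K_v = lim_{s→0} s·G_p(s) = 200·1 / (2·3) = 100/3.
e_ss = 8/K_v = 8/(100/3) = 0.24.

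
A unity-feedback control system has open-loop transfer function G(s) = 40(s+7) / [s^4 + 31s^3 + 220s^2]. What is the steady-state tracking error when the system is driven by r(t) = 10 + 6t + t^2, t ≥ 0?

11/7

Lowest-order denominator term is 220s^2, so the open loop has 2 poles at the origin → type 2 system. Taking each input component in turn:
  • 10: tracked with zero error.
  • 6t: tracked with zero error.
  • t^2: e_ss = 2/K_a with K_a=14/11 → 11/7.
Total e_ss = 11/7.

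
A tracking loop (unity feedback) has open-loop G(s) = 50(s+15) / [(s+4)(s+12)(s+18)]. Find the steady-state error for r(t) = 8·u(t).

G(s) has no factors of s in the denominator, so the system is type 0.
K_p = lim_{s→0} G(s) = 50·15 / (4·12·18) = 125/144.
e_ss = 8/(1 + K_p) = 8/(269/144) = 1152/269.

1152/269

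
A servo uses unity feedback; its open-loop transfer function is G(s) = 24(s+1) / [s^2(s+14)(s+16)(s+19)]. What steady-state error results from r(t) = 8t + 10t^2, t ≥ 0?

10640/3

G(s) has two factors of s in the denominator, so the system is type 2. Treating each term separately:
  • 8t: tracked with zero error.
  • 10t^2: e_ss = 20/K_a with K_a=3/532 → 10640/3.
Total e_ss = 10640/3.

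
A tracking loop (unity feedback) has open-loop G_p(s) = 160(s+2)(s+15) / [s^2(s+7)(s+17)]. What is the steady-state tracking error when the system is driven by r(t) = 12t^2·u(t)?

0.595

G_p(s) has two factors of s in the denominator, so the system is type 2.
K_a = lim_{s→0} s^2·G_p(s) = 160·2·15 / (7·17) = 4800/119.
r(t) = 12t^2 gives R(s) = 24/s^3.
e_ss = 24/K_a = 24/(4800/119) = 0.595.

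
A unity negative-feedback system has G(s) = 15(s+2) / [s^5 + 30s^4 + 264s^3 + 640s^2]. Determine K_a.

Lowest-order denominator term is 640s^2, so the open loop has 2 poles at the origin → type 2 system.
K_a = lim_{s→0} s^2·G(s) = 15·2 / 640 = 3/64.

3/64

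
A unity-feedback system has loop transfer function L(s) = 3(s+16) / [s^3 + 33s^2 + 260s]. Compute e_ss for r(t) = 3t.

Lowest-order denominator term is 260s, so the open loop has 1 pole at the origin → type 1 system.
K_v = lim_{s→0} s·L(s) = 3·16 / 260 = 12/65.
e_ss = 3/K_v = 3/(12/65) = 16.25.

16.25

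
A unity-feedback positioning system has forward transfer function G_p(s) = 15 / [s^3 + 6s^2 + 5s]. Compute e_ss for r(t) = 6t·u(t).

2

Lowest-order denominator term is 5s, so the open loop has 1 pole at the origin → type 1 system.
K_v = lim_{s→0} s·G_p(s) = 15 / 5 = 3.
e_ss = 6/K_v = 6/3 = 2.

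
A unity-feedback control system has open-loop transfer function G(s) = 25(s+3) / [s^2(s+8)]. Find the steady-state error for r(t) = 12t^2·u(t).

2.56

The open loop has two poles at the origin → type 2 system.
K_a = lim_{s→0} s^2·G(s) = 25·3 / (8) = 9.375.
r(t) = 12t^2 gives R(s) = 24/s^3.
e_ss = 24/K_a = 24/9.375 = 2.56.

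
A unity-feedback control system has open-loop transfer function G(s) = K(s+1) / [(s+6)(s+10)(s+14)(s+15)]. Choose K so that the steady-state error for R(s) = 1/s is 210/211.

60

The open loop has no poles at the origin → type 0 system.
K_p = lim_{s→0} G(s) = K·1 / (6·10·14·15) = (1/12600)·K.
e_ss = 1/(1 + K_p) = 210/211 ⇒ 1 + (1/12600)·K = 211/210 ⇒ K = 60.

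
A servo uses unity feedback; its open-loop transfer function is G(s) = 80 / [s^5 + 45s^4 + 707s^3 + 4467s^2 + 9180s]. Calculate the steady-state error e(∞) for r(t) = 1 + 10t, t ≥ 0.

1147.5

The denominator has no term below 9180s — 1 pole at s=0, type 1. Taking each input component in turn:
  • 1: tracked with zero error.
  • 10t: e_ss = 10/K_v with K_v=4/459 → 1147.5.
Total e_ss = 1147.5.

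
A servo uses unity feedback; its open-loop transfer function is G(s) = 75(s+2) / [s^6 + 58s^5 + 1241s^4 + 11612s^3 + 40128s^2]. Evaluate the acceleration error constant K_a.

25/6688

Lowest-order denominator term is 40128s^2, so the open loop has 2 poles at the origin → type 2 system.
K_a = lim_{s→0} s^2·G(s) = 75·2 / 40128 = 25/6688.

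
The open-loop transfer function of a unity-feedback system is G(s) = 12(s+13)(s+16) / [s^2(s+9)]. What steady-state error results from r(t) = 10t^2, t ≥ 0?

The open loop has two poles at the origin → type 2 system.
K_a = lim_{s→0} s^2·G(s) = 12·13·16 / (9) = 832/3.
r(t) = 10t^2 gives R(s) = 20/s^3.
e_ss = 20/K_a = 20/(832/3) = 15/208.

15/208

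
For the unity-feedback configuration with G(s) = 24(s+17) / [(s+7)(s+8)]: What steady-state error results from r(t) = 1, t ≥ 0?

No free integrators in G(s): this is a type 0 system.
K_p = lim_{s→0} G(s) = 24·17 / (7·8) = 51/7.
e_ss = 1/(1 + K_p) = 1/(58/7) = 7/58.

7/58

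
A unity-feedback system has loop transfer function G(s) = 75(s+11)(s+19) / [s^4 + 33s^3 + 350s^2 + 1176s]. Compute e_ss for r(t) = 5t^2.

Lowest-order denominator term is 1176s, so the open loop has 1 pole at the origin → type 1 system.
For a type-1 system K_a = 0, so e_ss to a parabolic input is unbounded.

infinity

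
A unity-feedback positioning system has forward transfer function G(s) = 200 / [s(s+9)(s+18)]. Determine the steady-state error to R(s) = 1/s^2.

The open loop has one pole at the origin → type 1 system.
K_v = lim_{s→0} s·G(s) = 200 / (9·18) = 100/81.
e_ss = 1/K_v = 1/(100/81) = 0.81.

0.81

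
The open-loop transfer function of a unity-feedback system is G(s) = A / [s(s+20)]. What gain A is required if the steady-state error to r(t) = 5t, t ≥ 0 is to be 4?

25

The open loop has one pole at the origin → type 1 system.
K_v = lim_{s→0} s·G(s) = A / (20) = 0.05·A.
e_ss = 5/K_v = 4 ⇒ K_v = 1.25 ⇒ A = 1.25/0.05 = 25.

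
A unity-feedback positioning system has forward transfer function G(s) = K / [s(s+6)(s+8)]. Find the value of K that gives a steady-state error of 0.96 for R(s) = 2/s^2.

100

System type = 1 (one pole at s=0).
K_v = lim_{s→0} s·G(s) = K / (6·8) = (1/48)·K.
e_ss = 2/K_v = 0.96 ⇒ K_v = 25/12 ⇒ K = (25/12)/(1/48) = 100.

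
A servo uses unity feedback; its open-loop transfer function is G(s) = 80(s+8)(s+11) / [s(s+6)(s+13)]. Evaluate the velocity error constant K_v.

G(s) has one factor of s in the denominator, so the system is type 1.
K_v = lim_{s→0} s·G(s) = 80·8·11 / (6·13) = 3520/39.

3520/39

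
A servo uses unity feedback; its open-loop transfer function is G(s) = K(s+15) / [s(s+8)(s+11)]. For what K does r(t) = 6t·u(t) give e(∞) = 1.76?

The open loop has one pole at the origin → type 1 system.
K_v = lim_{s→0} s·G(s) = K·15 / (8·11) = (15/88)·K.
e_ss = 6/K_v = 1.76 ⇒ K_v = 75/22 ⇒ K = (75/22)/(15/88) = 20.

20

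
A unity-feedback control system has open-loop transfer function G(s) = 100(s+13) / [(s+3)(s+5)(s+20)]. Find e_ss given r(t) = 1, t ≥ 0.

0.1875

No free integrators in G(s): this is a type 0 system.
K_p = lim_{s→0} G(s) = 100·13 / (3·5·20) = 13/3.
e_ss = 1/(1 + K_p) = 1/(16/3) = 0.1875.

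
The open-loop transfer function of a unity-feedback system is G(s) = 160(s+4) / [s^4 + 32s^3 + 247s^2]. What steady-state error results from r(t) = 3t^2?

741/320

The denominator has no term below 247s^2 — 2 poles at s=0, type 2.
K_a = lim_{s→0} s^2·G(s) = 160·4 / 247 = 640/247.
r(t) = 3t^2 gives R(s) = 6/s^3.
e_ss = 6/K_a = 6/(640/247) = 741/320.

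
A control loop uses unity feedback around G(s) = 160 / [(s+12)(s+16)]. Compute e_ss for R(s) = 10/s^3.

G(s) has no factors of s in the denominator, so the system is type 0.
K_a = lim_{s→0} s^2·G(s) = 0; the steady-state error to this parabolic input grows without bound.

infinity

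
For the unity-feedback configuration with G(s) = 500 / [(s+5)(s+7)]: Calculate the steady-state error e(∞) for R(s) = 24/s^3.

The open loop has no poles at the origin → type 0 system.
K_a = lim_{s→0} s^2·G(s) = 0; the steady-state error to this parabolic input grows without bound.

infinity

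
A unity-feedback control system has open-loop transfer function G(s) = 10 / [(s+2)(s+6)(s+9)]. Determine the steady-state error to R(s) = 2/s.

System type = 0 (no poles at s=0).
K_p = lim_{s→0} G(s) = 10 / (2·6·9) = 5/54.
e_ss = 2/(1 + K_p) = 2/(59/54) = 108/59.

108/59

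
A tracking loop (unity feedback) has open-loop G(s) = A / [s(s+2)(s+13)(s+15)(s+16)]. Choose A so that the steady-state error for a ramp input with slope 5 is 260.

One free integrator in G(s): this is a type 1 system.
K_v = lim_{s→0} s·G(s) = A / (2·13·15·16) = (1/6240)·A.
e_ss = 5/K_v = 260 ⇒ K_v = 1/52 ⇒ A = (1/52)/(1/6240) = 120.

120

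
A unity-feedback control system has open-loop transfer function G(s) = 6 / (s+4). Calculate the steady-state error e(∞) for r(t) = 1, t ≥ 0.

0.4

The open loop has no poles at the origin → type 0 system.
K_p = lim_{s→0} G(s) = 6 / (4) = 1.5.
e_ss = 1/(1 + K_p) = 1/2.5 = 0.4.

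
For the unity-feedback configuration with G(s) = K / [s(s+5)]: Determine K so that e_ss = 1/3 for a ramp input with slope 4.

The open loop has one pole at the origin → type 1 system.
K_v = lim_{s→0} s·G(s) = K / (5) = 0.2·K.
e_ss = 4/K_v = 1/3 ⇒ K_v = 12 ⇒ K = 12/0.2 = 60.

60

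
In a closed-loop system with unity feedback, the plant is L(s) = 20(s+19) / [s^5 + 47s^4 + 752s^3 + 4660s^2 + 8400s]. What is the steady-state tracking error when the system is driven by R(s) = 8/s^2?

3360/19

Lowest-order denominator term is 8400s, so the open loop has 1 pole at the origin → type 1 system.
K_v = lim_{s→0} s·L(s) = 20·19 / 8400 = 19/420.
e_ss = 8/K_v = 8/(19/420) = 3360/19.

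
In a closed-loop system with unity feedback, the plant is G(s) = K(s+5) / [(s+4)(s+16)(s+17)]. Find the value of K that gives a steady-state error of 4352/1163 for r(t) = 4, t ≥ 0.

15

System type = 0 (no poles at s=0).
K_p = lim_{s→0} G(s) = K·5 / (4·16·17) = (5/1088)·K.
e_ss = 4/(1 + K_p) = 4352/1163 ⇒ 1 + (5/1088)·K = 1163/1088 ⇒ K = 15.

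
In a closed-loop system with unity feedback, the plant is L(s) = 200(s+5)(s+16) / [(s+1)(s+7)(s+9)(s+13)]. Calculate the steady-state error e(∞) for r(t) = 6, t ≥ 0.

No free integrators in L(s): this is a type 0 system.
K_p = lim_{s→0} L(s) = 200·5·16 / (1·7·9·13) = 16000/819.
e_ss = 6/(1 + K_p) = 6/(16819/819) = 4914/16819.

4914/16819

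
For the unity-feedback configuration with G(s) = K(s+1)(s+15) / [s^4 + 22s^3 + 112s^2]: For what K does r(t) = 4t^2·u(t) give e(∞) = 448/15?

Lowest-order denominator term is 112s^2, so the open loop has 2 poles at the origin → type 2 system.
K_a = lim_{s→0} s^2·G(s) = K·1·15 / 112 = (15/112)·K.
e_ss = 8/K_a = 448/15 ⇒ K_a = 15/56 ⇒ K = (15/56)/(15/112) = 2.

2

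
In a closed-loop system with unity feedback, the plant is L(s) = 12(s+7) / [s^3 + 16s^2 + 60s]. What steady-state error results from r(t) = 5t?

25/7

Lowest-order denominator term is 60s, so the open loop has 1 pole at the origin → type 1 system.
K_v = lim_{s→0} s·L(s) = 12·7 / 60 = 1.4.
e_ss = 5/K_v = 5/1.4 = 25/7.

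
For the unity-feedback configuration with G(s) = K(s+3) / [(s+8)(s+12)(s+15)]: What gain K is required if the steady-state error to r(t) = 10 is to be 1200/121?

No free integrators in G(s): this is a type 0 system.
K_p = lim_{s→0} G(s) = K·3 / (8·12·15) = (1/480)·K.
e_ss = 10/(1 + K_p) = 1200/121 ⇒ 1 + (1/480)·K = 121/120 ⇒ K = 4.

4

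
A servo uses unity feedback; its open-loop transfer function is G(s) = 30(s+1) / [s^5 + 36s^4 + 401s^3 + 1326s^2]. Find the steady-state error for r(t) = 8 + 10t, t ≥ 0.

0

The denominator has no term below 1326s^2 — 2 poles at s=0, type 2. Treating each term separately:
  • 8: tracked with zero error.
  • 10t: tracked with zero error.
Total e_ss = 0.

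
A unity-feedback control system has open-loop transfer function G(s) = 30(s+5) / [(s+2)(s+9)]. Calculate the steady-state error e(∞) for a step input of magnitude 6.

9/14

The open loop has no poles at the origin → type 0 system.
K_p = lim_{s→0} G(s) = 30·5 / (2·9) = 25/3.
e_ss = 6/(1 + K_p) = 6/(28/3) = 9/14.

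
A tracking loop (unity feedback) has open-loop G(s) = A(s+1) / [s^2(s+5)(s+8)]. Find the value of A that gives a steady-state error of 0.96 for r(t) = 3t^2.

System type = 2 (two poles at s=0).
K_a = lim_{s→0} s^2·G(s) = A·1 / (5·8) = 0.025·A.
e_ss = 6/K_a = 0.96 ⇒ K_a = 6.25 ⇒ A = 6.25/0.025 = 250.

250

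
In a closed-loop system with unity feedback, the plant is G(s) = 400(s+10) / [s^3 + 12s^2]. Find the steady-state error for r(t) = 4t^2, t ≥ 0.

0.024

Factoring s^2 from the denominator leaves a polynomial with constant term 12, so the system is type 2.
K_a = lim_{s→0} s^2·G(s) = 400·10 / 12 = 1000/3.
r(t) = 4t^2 gives R(s) = 8/s^3.
e_ss = 8/K_a = 8/(1000/3) = 0.024.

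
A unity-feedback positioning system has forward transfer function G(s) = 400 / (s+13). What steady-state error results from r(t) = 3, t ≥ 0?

39/413

System type = 0 (no poles at s=0).
K_p = lim_{s→0} G(s) = 400 / (13) = 400/13.
e_ss = 3/(1 + K_p) = 3/(413/13) = 39/413.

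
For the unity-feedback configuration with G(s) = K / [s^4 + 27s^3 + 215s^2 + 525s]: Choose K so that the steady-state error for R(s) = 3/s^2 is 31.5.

50

The denominator has no term below 525s — 1 pole at s=0, type 1.
K_v = lim_{s→0} s·G(s) = K / 525 = (1/525)·K.
e_ss = 3/K_v = 31.5 ⇒ K_v = 2/21 ⇒ K = (2/21)/(1/525) = 50.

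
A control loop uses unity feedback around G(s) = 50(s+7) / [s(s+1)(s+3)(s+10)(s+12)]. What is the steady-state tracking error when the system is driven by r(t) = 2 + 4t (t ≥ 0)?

144/35

The open loop has one pole at the origin → type 1 system. Taking each input component in turn:
  • 2: tracked with zero error.
  • 4t: e_ss = 4/K_v with K_v=35/36 → 144/35.
Total e_ss = 144/35.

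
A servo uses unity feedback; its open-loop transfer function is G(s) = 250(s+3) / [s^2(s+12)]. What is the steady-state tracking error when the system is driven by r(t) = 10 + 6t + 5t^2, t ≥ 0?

The open loop has two poles at the origin → type 2 system. Taking each input component in turn:
  • 10: tracked with zero error.
  • 6t: tracked with zero error.
  • 5t^2: e_ss = 10/K_a with K_a=62.5 → 0.16.
Total e_ss = 0.16.

0.16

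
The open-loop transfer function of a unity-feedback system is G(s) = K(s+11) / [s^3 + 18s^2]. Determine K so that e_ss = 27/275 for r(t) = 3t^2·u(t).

100

Lowest-order denominator term is 18s^2, so the open loop has 2 poles at the origin → type 2 system.
K_a = lim_{s→0} s^2·G(s) = K·11 / 18 = (11/18)·K.
e_ss = 6/K_a = 27/275 ⇒ K_a = 550/9 ⇒ K = (550/9)/(11/18) = 100.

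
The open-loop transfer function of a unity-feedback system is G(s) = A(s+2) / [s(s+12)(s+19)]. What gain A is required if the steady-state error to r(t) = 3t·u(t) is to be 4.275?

80

One free integrator in G(s): this is a type 1 system.
K_v = lim_{s→0} s·G(s) = A·2 / (12·19) = (1/114)·A.
e_ss = 3/K_v = 4.275 ⇒ K_v = 40/57 ⇒ A = (40/57)/(1/114) = 80.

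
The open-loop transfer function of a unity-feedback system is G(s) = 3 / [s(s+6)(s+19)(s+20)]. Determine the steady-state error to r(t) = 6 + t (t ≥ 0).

The open loop has one pole at the origin → type 1 system. Taking each input component in turn:
  • 6: tracked with zero error.
  • t: e_ss = 1/K_v with K_v=1/760 → 760.
Total e_ss = 760.

760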